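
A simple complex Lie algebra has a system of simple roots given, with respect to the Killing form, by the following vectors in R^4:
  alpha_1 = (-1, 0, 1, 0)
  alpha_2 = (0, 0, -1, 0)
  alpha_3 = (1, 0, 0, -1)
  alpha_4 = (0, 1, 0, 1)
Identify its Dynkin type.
B4

Compute the Cartan integers a_ij = 2(alpha_i, alpha_j)/(alpha_j, alpha_j); the resulting 4x4 Cartan matrix is
[[2, -2, -1, 0], [-1, 2, 0, 0], [-1, 0, 2, -1], [0, 0, -1, 2]].
The roots have two lengths (squared-length ratio 2:1); the short ones are alpha_{2}. The associated Dynkin diagram is a chain of 4 nodes with a double edge at one end; the terminal node there is the unique short simple root (B_4), so the type is B_4 (the algebra so(9)).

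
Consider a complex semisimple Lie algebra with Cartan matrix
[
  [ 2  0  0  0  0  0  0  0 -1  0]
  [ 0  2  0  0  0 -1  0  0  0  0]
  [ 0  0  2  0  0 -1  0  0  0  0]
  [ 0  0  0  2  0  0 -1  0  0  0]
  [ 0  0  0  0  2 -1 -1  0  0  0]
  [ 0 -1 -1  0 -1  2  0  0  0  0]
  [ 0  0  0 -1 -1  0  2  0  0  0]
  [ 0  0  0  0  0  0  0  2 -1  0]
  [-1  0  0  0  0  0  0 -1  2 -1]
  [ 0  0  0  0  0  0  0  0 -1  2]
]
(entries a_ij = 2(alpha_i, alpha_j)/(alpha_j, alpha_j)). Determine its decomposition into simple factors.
D_4 (so(8)) ⊕ D_6 (so(12))

The diagram associated to this matrix has two connected components: the simple roots {alpha_1, alpha_8, alpha_9, alpha_10} form a chain of 2 nodes with a fork of two nodes at one end (D_4), and {alpha_2, alpha_3, alpha_4, alpha_5, alpha_6, alpha_7} form a chain of 4 nodes with a fork of two nodes at one end (D_6). A semisimple Lie algebra decomposes uniquely as the direct sum of simple ideals, one per connected component of its Dynkin diagram, so g ≅ D_4 ⊕ D_6 (dimension 28 + 66 = 94).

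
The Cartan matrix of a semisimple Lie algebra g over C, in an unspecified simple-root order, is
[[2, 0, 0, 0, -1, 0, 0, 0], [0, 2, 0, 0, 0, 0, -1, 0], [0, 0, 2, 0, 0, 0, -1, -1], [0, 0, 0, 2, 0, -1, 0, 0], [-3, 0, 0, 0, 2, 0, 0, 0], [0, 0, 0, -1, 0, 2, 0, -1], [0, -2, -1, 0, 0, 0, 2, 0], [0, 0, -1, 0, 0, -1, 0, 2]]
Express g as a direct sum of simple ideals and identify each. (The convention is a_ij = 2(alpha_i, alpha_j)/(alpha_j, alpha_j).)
type B_6 + type G_2

The diagram associated to this matrix has two connected components: the simple roots {alpha_2, alpha_3, alpha_4, alpha_6, alpha_7, alpha_8} form a chain of 6 nodes with a double edge at one end; the terminal node there is the unique short simple root (B_6), and {alpha_1, alpha_5} form two nodes joined by a triple edge (G_2). A semisimple Lie algebra decomposes uniquely as the direct sum of simple ideals, one per connected component of its Dynkin diagram, so g ≅ B_6 ⊕ G_2 (dimension 78 + 14 = 92).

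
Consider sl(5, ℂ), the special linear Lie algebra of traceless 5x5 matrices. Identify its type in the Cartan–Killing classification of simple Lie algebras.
type A_4

This is sl(5), which has dimension 5^2 - 1 = 24 and rank 5 - 1 = 4 (a Cartan subalgebra is the diagonal traceless matrices). In the classification of classical Lie algebras, the special linear algebra sl(n+1) has type A_n; here n = 4, so the Dynkin diagram is a chain of 4 nodes with single edges (A_4). Hence the type is A_4.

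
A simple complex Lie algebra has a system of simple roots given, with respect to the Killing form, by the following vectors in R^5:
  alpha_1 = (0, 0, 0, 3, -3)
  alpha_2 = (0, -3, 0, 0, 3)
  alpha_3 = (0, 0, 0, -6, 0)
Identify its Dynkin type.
Compute the Cartan integers a_ij = 2(alpha_i, alpha_j)/(alpha_j, alpha_j); the resulting 3x3 Cartan matrix is
[[2, -1, -1], [-1, 2, 0], [-2, 0, 2]].
The roots have two lengths (squared-length ratio 2:1); the short ones are alpha_{1,2}. The associated Dynkin diagram is a chain of 3 nodes with a double edge at one end; the terminal node there is the unique long simple root (C_3), so the type is C_3 (the algebra sp(6)).

C_3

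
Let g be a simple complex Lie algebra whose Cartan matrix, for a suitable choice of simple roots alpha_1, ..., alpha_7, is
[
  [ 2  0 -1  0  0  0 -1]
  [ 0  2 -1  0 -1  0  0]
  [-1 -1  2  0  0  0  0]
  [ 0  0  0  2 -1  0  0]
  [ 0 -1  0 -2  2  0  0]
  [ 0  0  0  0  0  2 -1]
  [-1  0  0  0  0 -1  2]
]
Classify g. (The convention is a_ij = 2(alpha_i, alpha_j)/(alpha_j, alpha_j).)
The matrix has rank 7 with 2's on the diagonal. Reading the off-diagonal entries as Dynkin edges (a single edge where a_ij = a_ji = -1; a double or triple edge where a_ij * a_ji = 2 or 3), the diagram is a chain of 7 nodes with a double edge at one end; the terminal node there is the unique short simple root (B_7). One simple-root ordering that puts it in standard form is (alpha_6, alpha_7, alpha_1, alpha_3, alpha_2, alpha_5, alpha_4). So the algebra is type B_7, i.e. so(15).

B7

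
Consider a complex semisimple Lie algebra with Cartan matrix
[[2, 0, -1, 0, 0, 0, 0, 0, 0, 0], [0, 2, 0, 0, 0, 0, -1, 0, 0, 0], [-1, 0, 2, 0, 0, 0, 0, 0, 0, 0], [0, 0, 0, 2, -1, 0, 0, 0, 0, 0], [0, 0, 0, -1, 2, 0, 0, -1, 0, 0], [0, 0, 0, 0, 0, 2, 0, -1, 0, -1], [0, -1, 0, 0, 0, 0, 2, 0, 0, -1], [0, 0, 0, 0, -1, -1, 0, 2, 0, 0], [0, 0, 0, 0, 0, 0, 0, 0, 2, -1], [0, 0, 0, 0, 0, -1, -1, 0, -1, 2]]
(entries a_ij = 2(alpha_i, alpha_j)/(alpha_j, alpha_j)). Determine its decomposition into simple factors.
The diagram associated to this matrix has two connected components: the simple roots {alpha_1, alpha_3} form a chain of 2 nodes with single edges (A_2), and {alpha_2, alpha_4, alpha_5, alpha_6, alpha_7, alpha_8, alpha_9, alpha_10} form a chain of 7 nodes with one extra node attached to the third node from one end (E_8). A semisimple Lie algebra decomposes uniquely as the direct sum of simple ideals, one per connected component of its Dynkin diagram, so g ≅ A_2 ⊕ E_8 (dimension 8 + 248 = 256).

A2 + E8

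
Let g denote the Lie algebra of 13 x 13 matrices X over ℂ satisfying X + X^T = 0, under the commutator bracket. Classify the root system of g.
This is so(13) with 13 odd, which has dimension 13(13-1)/2 = 78 and rank (13-1)/2 = 6. In the classification of classical Lie algebras, the orthogonal algebra so(2n+1) in an odd number of variables has type B_n; here n = 6, so the Dynkin diagram is a chain of 6 nodes with a double edge at one end; the terminal node there is the unique short simple root (B_6). Hence the type is B_6.

B6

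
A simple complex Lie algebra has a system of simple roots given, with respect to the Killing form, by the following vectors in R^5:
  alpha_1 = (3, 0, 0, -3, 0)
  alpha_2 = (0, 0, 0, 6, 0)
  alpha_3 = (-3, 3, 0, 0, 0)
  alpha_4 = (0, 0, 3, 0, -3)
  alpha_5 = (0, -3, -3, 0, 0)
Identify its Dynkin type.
C_5 (sp(10))

Compute the Cartan integers a_ij = 2(alpha_i, alpha_j)/(alpha_j, alpha_j); the resulting 5x5 Cartan matrix is
[[2, -1, -1, 0, 0], [-2, 2, 0, 0, 0], [-1, 0, 2, 0, -1], [0, 0, 0, 2, -1], [0, 0, -1, -1, 2]].
The roots have two lengths (squared-length ratio 2:1); the short ones are alpha_{1,3,4,5}. The associated Dynkin diagram is a chain of 5 nodes with a double edge at one end; the terminal node there is the unique long simple root (C_5), so the type is C_5 (the algebra sp(10)).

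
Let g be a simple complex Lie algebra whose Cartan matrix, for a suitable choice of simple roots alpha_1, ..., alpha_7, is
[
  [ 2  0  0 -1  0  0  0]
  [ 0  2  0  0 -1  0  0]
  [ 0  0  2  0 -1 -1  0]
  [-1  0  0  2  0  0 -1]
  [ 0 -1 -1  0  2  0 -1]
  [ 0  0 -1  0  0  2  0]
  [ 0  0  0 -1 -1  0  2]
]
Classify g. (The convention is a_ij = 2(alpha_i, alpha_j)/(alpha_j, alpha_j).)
The matrix has rank 7 with 2's on the diagonal. Reading the off-diagonal entries as Dynkin edges (a single edge where a_ij = a_ji = -1; a double or triple edge where a_ij * a_ji = 2 or 3), the diagram is a chain of 6 nodes with one extra node attached to the third node from one end (E_7). One simple-root ordering that puts it in standard form is (alpha_6, alpha_2, alpha_3, alpha_5, alpha_7, alpha_4, alpha_1). So the algebra is type E_7.

type E_7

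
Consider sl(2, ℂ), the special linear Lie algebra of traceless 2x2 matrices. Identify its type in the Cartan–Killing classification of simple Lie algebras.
This is sl(2), which has dimension 2^2 - 1 = 3 and rank 2 - 1 = 1 (a Cartan subalgebra is the diagonal traceless matrices). In the classification of classical Lie algebras, the special linear algebra sl(n+1) has type A_n; here n = 1, so the Dynkin diagram is a chain of 1 nodes with single edges (A_1). Hence the type is A_1.

type A_1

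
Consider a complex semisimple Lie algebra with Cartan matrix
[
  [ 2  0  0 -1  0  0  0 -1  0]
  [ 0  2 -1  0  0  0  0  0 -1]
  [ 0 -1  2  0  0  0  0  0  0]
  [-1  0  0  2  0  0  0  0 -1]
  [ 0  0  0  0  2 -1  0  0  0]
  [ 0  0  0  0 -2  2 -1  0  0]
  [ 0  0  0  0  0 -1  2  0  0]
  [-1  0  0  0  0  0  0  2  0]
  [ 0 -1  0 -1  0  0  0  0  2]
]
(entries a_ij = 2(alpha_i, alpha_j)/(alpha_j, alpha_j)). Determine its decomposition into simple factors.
The diagram associated to this matrix has two connected components: the simple roots {alpha_1, alpha_2, alpha_3, alpha_4, alpha_8, alpha_9} form a chain of 6 nodes with single edges (A_6), and {alpha_5, alpha_6, alpha_7} form a chain of 3 nodes with a double edge at one end; the terminal node there is the unique short simple root (B_3). A semisimple Lie algebra decomposes uniquely as the direct sum of simple ideals, one per connected component of its Dynkin diagram, so g ≅ A_6 ⊕ B_3 (dimension 48 + 21 = 69).

A_6 (sl(7)) + B_3 (so(7))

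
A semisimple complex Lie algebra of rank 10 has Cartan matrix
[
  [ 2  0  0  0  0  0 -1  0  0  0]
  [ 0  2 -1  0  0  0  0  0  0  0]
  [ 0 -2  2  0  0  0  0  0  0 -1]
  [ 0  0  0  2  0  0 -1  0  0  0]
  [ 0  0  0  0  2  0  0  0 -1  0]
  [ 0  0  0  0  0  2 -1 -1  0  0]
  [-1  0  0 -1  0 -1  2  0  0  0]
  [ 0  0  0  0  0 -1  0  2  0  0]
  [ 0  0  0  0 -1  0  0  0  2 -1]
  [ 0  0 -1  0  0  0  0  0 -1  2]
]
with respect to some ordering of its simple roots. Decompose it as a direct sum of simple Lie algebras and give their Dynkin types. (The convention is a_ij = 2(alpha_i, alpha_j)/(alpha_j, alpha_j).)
B5 ⊕ D5

The diagram associated to this matrix has two connected components: the simple roots {alpha_2, alpha_3, alpha_5, alpha_9, alpha_10} form a chain of 5 nodes with a double edge at one end; the terminal node there is the unique short simple root (B_5), and {alpha_1, alpha_4, alpha_6, alpha_7, alpha_8} form a chain of 3 nodes with a fork of two nodes at one end (D_5). A semisimple Lie algebra decomposes uniquely as the direct sum of simple ideals, one per connected component of its Dynkin diagram, so g ≅ B_5 ⊕ D_5 (dimension 55 + 45 = 100).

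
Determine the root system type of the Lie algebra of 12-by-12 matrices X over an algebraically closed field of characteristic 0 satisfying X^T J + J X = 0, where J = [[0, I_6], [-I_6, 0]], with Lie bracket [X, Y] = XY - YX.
This is sp(12), which has dimension 12(12+1)/2 = 78 and rank 12/2 = 6. In the classification of classical Lie algebras, the symplectic algebra sp(2n) has type C_n; here n = 6, so the Dynkin diagram is a chain of 6 nodes with a double edge at one end; the terminal node there is the unique long simple root (C_6). Hence the type is C_6.

C_6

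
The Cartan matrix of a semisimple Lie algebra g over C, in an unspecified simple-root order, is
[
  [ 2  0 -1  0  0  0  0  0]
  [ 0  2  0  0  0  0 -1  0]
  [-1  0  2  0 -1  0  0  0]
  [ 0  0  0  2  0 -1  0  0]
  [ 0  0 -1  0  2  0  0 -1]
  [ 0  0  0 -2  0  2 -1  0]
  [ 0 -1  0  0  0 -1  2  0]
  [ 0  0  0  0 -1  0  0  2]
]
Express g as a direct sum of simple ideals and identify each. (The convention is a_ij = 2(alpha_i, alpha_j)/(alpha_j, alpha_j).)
A4 + B4

The diagram associated to this matrix has two connected components: the simple roots {alpha_1, alpha_3, alpha_5, alpha_8} form a chain of 4 nodes with single edges (A_4), and {alpha_2, alpha_4, alpha_6, alpha_7} form a chain of 4 nodes with a double edge at one end; the terminal node there is the unique short simple root (B_4). A semisimple Lie algebra decomposes uniquely as the direct sum of simple ideals, one per connected component of its Dynkin diagram, so g ≅ A_4 ⊕ B_4 (dimension 24 + 36 = 60).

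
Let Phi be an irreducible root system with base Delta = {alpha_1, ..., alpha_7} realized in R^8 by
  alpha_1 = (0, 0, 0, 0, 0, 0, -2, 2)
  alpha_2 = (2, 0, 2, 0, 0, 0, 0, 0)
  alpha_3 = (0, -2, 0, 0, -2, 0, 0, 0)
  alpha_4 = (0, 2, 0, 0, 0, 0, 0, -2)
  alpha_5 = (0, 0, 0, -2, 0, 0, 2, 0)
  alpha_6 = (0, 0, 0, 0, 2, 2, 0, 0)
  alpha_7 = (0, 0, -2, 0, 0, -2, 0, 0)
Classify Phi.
Compute the Cartan integers a_ij = 2(alpha_i, alpha_j)/(alpha_j, alpha_j); the resulting 7x7 Cartan matrix is
[[2, 0, 0, -1, -1, 0, 0], [0, 2, 0, 0, 0, 0, -1], [0, 0, 2, -1, 0, -1, 0], [-1, 0, -1, 2, 0, 0, 0], [-1, 0, 0, 0, 2, 0, 0], [0, 0, -1, 0, 0, 2, -1], [0, -1, 0, 0, 0, -1, 2]].
All simple roots have the same length, so the diagram is simply laced. The associated Dynkin diagram is a chain of 7 nodes with single edges (A_7), so the type is A_7 (the algebra sl(8)).

A7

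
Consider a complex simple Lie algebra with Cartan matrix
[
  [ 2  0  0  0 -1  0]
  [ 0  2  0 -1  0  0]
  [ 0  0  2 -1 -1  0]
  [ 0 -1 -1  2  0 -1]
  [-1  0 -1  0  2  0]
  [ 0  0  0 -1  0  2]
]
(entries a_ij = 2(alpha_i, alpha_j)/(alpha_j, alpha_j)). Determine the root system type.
type D_6

The matrix has rank 6 with 2's on the diagonal. Reading the off-diagonal entries as Dynkin edges (a single edge where a_ij = a_ji = -1; a double or triple edge where a_ij * a_ji = 2 or 3), the diagram is a chain of 4 nodes with a fork of two nodes at one end (D_6). One simple-root ordering that puts it in standard form is (alpha_1, alpha_5, alpha_3, alpha_4, alpha_6, alpha_2). So the algebra is type D_6, i.e. so(12).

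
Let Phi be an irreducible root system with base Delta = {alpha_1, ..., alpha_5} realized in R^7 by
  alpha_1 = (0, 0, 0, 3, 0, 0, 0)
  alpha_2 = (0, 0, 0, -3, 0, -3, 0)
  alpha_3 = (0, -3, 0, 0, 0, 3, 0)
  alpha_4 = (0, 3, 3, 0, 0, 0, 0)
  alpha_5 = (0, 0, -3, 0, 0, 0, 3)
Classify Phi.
B5

Compute the Cartan integers a_ij = 2(alpha_i, alpha_j)/(alpha_j, alpha_j); the resulting 5x5 Cartan matrix is
[[2, -1, 0, 0, 0], [-2, 2, -1, 0, 0], [0, -1, 2, -1, 0], [0, 0, -1, 2, -1], [0, 0, 0, -1, 2]].
The roots have two lengths (squared-length ratio 2:1); the short ones are alpha_{1}. The associated Dynkin diagram is a chain of 5 nodes with a double edge at one end; the terminal node there is the unique short simple root (B_5), so the type is B_5 (the algebra so(11)).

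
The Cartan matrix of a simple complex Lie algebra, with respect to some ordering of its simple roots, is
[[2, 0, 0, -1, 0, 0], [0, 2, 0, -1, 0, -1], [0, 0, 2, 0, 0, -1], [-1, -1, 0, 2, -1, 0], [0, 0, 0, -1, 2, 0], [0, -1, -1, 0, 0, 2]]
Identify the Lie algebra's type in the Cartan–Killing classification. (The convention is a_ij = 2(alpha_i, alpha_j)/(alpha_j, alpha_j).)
The matrix has rank 6 with 2's on the diagonal. Reading the off-diagonal entries as Dynkin edges (a single edge where a_ij = a_ji = -1; a double or triple edge where a_ij * a_ji = 2 or 3), the diagram is a chain of 4 nodes with a fork of two nodes at one end (D_6). One simple-root ordering that puts it in standard form is (alpha_3, alpha_6, alpha_2, alpha_4, alpha_1, alpha_5). So the algebra is type D_6, i.e. so(12).

D_6 (so(12))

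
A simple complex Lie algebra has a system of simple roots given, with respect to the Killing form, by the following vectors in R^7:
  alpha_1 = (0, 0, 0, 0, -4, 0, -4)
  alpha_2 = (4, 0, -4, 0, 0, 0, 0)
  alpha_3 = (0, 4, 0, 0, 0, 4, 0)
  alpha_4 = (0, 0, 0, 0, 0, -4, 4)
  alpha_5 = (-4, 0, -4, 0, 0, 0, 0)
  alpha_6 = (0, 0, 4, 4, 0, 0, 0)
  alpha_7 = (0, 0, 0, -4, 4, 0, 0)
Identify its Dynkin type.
Compute the Cartan integers a_ij = 2(alpha_i, alpha_j)/(alpha_j, alpha_j); the resulting 7x7 Cartan matrix is
[[2, 0, 0, -1, 0, 0, -1], [0, 2, 0, 0, 0, -1, 0], [0, 0, 2, -1, 0, 0, 0], [-1, 0, -1, 2, 0, 0, 0], [0, 0, 0, 0, 2, -1, 0], [0, -1, 0, 0, -1, 2, -1], [-1, 0, 0, 0, 0, -1, 2]].
All simple roots have the same length, so the diagram is simply laced. The associated Dynkin diagram is a chain of 5 nodes with a fork of two nodes at one end (D_7), so the type is D_7 (the algebra so(14)).

D_7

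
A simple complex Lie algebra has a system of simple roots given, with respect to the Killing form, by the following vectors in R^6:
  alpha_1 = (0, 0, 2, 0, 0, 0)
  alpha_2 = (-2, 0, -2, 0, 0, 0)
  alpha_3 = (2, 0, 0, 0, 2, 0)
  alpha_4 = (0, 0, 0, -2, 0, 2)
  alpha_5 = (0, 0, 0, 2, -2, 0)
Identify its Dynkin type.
B_5

Compute the Cartan integers a_ij = 2(alpha_i, alpha_j)/(alpha_j, alpha_j); the resulting 5x5 Cartan matrix is
[[2, -1, 0, 0, 0], [-2, 2, -1, 0, 0], [0, -1, 2, 0, -1], [0, 0, 0, 2, -1], [0, 0, -1, -1, 2]].
The roots have two lengths (squared-length ratio 2:1); the short ones are alpha_{1}. The associated Dynkin diagram is a chain of 5 nodes with a double edge at one end; the terminal node there is the unique short simple root (B_5), so the type is B_5 (the algebra so(11)).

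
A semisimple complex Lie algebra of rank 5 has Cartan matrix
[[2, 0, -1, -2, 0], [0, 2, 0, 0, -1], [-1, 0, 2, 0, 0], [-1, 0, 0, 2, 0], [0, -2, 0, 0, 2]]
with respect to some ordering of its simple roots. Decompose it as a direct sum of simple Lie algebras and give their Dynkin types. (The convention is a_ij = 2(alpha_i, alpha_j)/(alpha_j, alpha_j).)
B2 ⊕ B3

The diagram associated to this matrix has two connected components: the simple roots {alpha_2, alpha_5} form a chain of 2 nodes with a double edge at one end; the terminal node there is the unique short simple root (B_2), and {alpha_1, alpha_3, alpha_4} form a chain of 3 nodes with a double edge at one end; the terminal node there is the unique short simple root (B_3). A semisimple Lie algebra decomposes uniquely as the direct sum of simple ideals, one per connected component of its Dynkin diagram, so g ≅ B_2 ⊕ B_3 (dimension 10 + 21 = 31).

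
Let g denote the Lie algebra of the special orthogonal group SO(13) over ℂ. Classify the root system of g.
This is so(13) with 13 odd, which has dimension 13(13-1)/2 = 78 and rank (13-1)/2 = 6. In the classification of classical Lie algebras, the orthogonal algebra so(2n+1) in an odd number of variables has type B_n; here n = 6, so the Dynkin diagram is a chain of 6 nodes with a double edge at one end; the terminal node there is the unique short simple root (B_6). Hence the type is B_6.

B6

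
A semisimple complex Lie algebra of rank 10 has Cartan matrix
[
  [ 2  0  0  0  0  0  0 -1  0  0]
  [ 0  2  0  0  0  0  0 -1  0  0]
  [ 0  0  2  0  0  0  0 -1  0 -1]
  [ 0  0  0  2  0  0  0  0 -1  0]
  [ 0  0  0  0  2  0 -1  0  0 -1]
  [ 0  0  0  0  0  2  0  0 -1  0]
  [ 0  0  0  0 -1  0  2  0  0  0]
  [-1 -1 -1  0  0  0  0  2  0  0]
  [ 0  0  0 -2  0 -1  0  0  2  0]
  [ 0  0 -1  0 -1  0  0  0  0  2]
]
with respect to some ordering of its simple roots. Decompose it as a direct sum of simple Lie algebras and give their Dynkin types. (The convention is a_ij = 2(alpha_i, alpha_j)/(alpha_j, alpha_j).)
The diagram associated to this matrix has two connected components: the simple roots {alpha_4, alpha_6, alpha_9} form a chain of 3 nodes with a double edge at one end; the terminal node there is the unique short simple root (B_3), and {alpha_1, alpha_2, alpha_3, alpha_5, alpha_7, alpha_8, alpha_10} form a chain of 5 nodes with a fork of two nodes at one end (D_7). A semisimple Lie algebra decomposes uniquely as the direct sum of simple ideals, one per connected component of its Dynkin diagram, so g ≅ B_3 ⊕ D_7 (dimension 21 + 91 = 112).

B_3 ⊕ D_7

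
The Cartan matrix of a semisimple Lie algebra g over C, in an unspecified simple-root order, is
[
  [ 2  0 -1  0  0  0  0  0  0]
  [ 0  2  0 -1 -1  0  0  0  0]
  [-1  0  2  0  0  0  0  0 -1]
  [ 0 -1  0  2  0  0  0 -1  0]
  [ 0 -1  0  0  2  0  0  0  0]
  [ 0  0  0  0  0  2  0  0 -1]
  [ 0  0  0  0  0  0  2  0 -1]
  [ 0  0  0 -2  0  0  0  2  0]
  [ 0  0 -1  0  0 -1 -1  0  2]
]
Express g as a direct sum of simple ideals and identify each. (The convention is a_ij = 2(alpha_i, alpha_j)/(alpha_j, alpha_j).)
The diagram associated to this matrix has two connected components: the simple roots {alpha_2, alpha_4, alpha_5, alpha_8} form a chain of 4 nodes with a double edge at one end; the terminal node there is the unique long simple root (C_4), and {alpha_1, alpha_3, alpha_6, alpha_7, alpha_9} form a chain of 3 nodes with a fork of two nodes at one end (D_5). A semisimple Lie algebra decomposes uniquely as the direct sum of simple ideals, one per connected component of its Dynkin diagram, so g ≅ C_4 ⊕ D_5 (dimension 36 + 45 = 81).

C4 ⊕ D5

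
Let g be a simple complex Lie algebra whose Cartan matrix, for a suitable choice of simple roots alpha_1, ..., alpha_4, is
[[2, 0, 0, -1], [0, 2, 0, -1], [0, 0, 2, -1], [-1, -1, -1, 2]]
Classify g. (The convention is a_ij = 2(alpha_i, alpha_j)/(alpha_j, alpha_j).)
type D_4

The matrix has rank 4 with 2's on the diagonal. Reading the off-diagonal entries as Dynkin edges (a single edge where a_ij = a_ji = -1; a double or triple edge where a_ij * a_ji = 2 or 3), the diagram is a chain of 2 nodes with a fork of two nodes at one end (D_4). One simple-root ordering that puts it in standard form is (alpha_3, alpha_4, alpha_1, alpha_2). So the algebra is type D_4, i.e. so(8).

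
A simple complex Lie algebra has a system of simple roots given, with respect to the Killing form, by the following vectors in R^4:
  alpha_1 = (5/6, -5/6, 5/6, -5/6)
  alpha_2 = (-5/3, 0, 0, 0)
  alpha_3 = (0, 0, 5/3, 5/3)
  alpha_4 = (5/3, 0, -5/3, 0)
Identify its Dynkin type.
F4

Compute the Cartan integers a_ij = 2(alpha_i, alpha_j)/(alpha_j, alpha_j); the resulting 4x4 Cartan matrix is
[[2, -1, 0, 0], [-1, 2, 0, -1], [0, 0, 2, -1], [0, -2, -1, 2]].
The roots have two lengths (squared-length ratio 2:1); the short ones are alpha_{1,2}. The associated Dynkin diagram is a chain of 4 nodes with a double edge between the middle two (F_4), so the type is F_4.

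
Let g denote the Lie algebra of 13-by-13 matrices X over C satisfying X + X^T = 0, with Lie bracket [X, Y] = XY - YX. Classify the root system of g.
This is so(13) with 13 odd, which has dimension 13(13-1)/2 = 78 and rank (13-1)/2 = 6. In the classification of classical Lie algebras, the orthogonal algebra so(2n+1) in an odd number of variables has type B_n; here n = 6, so the Dynkin diagram is a chain of 6 nodes with a double edge at one end; the terminal node there is the unique short simple root (B_6). Hence the type is B_6.

type B_6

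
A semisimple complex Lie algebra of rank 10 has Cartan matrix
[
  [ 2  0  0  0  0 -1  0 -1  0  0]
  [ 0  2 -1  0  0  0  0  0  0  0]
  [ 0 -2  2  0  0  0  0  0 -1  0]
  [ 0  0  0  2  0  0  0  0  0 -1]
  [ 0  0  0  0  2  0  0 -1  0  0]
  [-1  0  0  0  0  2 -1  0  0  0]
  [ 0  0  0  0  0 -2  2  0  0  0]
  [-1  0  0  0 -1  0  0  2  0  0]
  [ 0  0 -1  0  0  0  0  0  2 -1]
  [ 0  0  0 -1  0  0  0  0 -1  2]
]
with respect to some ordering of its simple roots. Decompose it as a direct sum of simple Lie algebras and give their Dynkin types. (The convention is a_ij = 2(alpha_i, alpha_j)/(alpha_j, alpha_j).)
B_5 (so(11)) + C_5 (sp(10))

The diagram associated to this matrix has two connected components: the simple roots {alpha_2, alpha_3, alpha_4, alpha_9, alpha_10} form a chain of 5 nodes with a double edge at one end; the terminal node there is the unique short simple root (B_5), and {alpha_1, alpha_5, alpha_6, alpha_7, alpha_8} form a chain of 5 nodes with a double edge at one end; the terminal node there is the unique long simple root (C_5). A semisimple Lie algebra decomposes uniquely as the direct sum of simple ideals, one per connected component of its Dynkin diagram, so g ≅ B_5 ⊕ C_5 (dimension 55 + 55 = 110).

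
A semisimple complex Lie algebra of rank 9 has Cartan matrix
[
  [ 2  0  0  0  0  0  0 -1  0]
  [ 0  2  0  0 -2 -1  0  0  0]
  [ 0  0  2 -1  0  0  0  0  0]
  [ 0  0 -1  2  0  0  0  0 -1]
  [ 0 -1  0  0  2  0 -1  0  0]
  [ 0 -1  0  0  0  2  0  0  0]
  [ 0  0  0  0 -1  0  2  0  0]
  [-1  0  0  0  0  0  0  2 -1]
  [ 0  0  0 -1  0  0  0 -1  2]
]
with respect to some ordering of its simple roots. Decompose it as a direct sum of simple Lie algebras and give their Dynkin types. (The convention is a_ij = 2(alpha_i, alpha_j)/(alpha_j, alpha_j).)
A_5 (sl(6)) + F_4

The diagram associated to this matrix has two connected components: the simple roots {alpha_1, alpha_3, alpha_4, alpha_8, alpha_9} form a chain of 5 nodes with single edges (A_5), and {alpha_2, alpha_5, alpha_6, alpha_7} form a chain of 4 nodes with a double edge between the middle two (F_4). A semisimple Lie algebra decomposes uniquely as the direct sum of simple ideals, one per connected component of its Dynkin diagram, so g ≅ A_5 ⊕ F_4 (dimension 35 + 52 = 87).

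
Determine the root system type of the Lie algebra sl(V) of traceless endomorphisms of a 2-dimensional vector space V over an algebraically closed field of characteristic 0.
This is sl(2), which has dimension 2^2 - 1 = 3 and rank 2 - 1 = 1 (a Cartan subalgebra is the diagonal traceless matrices). In the classification of classical Lie algebras, the special linear algebra sl(n+1) has type A_n; here n = 1, so the Dynkin diagram is a chain of 1 nodes with single edges (A_1). Hence the type is A_1.

A1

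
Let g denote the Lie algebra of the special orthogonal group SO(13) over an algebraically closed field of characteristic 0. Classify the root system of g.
B6

This is so(13) with 13 odd, which has dimension 13(13-1)/2 = 78 and rank (13-1)/2 = 6. In the classification of classical Lie algebras, the orthogonal algebra so(2n+1) in an odd number of variables has type B_n; here n = 6, so the Dynkin diagram is a chain of 6 nodes with a double edge at one end; the terminal node there is the unique short simple root (B_6). Hence the type is B_6.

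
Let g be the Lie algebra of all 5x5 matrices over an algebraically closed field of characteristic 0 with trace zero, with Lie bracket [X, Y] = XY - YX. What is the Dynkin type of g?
This is sl(5), which has dimension 5^2 - 1 = 24 and rank 5 - 1 = 4 (a Cartan subalgebra is the diagonal traceless matrices). In the classification of classical Lie algebras, the special linear algebra sl(n+1) has type A_n; here n = 4, so the Dynkin diagram is a chain of 4 nodes with single edges (A_4). Hence the type is A_4.

A_4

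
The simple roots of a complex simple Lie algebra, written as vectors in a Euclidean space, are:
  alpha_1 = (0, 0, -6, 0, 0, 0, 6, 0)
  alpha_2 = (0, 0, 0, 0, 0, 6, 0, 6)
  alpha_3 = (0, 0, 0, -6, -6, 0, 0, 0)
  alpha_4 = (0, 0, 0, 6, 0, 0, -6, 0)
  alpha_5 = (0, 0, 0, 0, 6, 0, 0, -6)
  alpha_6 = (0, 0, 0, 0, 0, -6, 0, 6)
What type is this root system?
Compute the Cartan integers a_ij = 2(alpha_i, alpha_j)/(alpha_j, alpha_j); the resulting 6x6 Cartan matrix is
[[2, 0, 0, -1, 0, 0], [0, 2, 0, 0, -1, 0], [0, 0, 2, -1, -1, 0], [-1, 0, -1, 2, 0, 0], [0, -1, -1, 0, 2, -1], [0, 0, 0, 0, -1, 2]].
All simple roots have the same length, so the diagram is simply laced. The associated Dynkin diagram is a chain of 4 nodes with a fork of two nodes at one end (D_6), so the type is D_6 (the algebra so(12)).

D_6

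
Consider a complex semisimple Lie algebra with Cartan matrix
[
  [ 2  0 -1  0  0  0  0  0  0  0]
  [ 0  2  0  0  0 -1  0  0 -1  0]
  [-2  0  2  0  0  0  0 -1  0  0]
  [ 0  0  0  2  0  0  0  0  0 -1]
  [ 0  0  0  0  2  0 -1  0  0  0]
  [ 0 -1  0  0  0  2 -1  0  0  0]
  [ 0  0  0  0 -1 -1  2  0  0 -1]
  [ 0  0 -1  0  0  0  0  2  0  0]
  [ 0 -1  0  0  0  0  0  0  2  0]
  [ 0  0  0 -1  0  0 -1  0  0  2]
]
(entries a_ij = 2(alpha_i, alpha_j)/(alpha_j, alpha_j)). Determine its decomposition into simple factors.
The diagram associated to this matrix has two connected components: the simple roots {alpha_1, alpha_3, alpha_8} form a chain of 3 nodes with a double edge at one end; the terminal node there is the unique short simple root (B_3), and {alpha_2, alpha_4, alpha_5, alpha_6, alpha_7, alpha_9, alpha_10} form a chain of 6 nodes with one extra node attached to the third node from one end (E_7). A semisimple Lie algebra decomposes uniquely as the direct sum of simple ideals, one per connected component of its Dynkin diagram, so g ≅ B_3 ⊕ E_7 (dimension 21 + 133 = 154).

type B_3 ⊕ type E_7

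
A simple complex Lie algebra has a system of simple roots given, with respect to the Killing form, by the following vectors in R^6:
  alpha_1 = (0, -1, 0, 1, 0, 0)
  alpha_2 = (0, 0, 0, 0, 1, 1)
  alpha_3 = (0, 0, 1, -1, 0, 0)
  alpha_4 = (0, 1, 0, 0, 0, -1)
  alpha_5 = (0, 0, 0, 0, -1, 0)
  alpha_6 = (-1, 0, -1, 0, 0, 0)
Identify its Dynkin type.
B_6

Compute the Cartan integers a_ij = 2(alpha_i, alpha_j)/(alpha_j, alpha_j); the resulting 6x6 Cartan matrix is
[[2, 0, -1, -1, 0, 0], [0, 2, 0, -1, -2, 0], [-1, 0, 2, 0, 0, -1], [-1, -1, 0, 2, 0, 0], [0, -1, 0, 0, 2, 0], [0, 0, -1, 0, 0, 2]].
The roots have two lengths (squared-length ratio 2:1); the short ones are alpha_{5}. The associated Dynkin diagram is a chain of 6 nodes with a double edge at one end; the terminal node there is the unique short simple root (B_6), so the type is B_6 (the algebra so(13)).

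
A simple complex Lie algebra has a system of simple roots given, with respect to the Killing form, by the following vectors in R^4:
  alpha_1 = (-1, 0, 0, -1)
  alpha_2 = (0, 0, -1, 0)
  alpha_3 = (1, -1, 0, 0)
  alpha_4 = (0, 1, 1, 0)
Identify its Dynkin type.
B_4

Compute the Cartan integers a_ij = 2(alpha_i, alpha_j)/(alpha_j, alpha_j); the resulting 4x4 Cartan matrix is
[[2, 0, -1, 0], [0, 2, 0, -1], [-1, 0, 2, -1], [0, -2, -1, 2]].
The roots have two lengths (squared-length ratio 2:1); the short ones are alpha_{2}. The associated Dynkin diagram is a chain of 4 nodes with a double edge at one end; the terminal node there is the unique short simple root (B_4), so the type is B_4 (the algebra so(9)).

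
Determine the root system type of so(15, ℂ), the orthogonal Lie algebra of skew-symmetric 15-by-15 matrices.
This is so(15) with 15 odd, which has dimension 15(15-1)/2 = 105 and rank (15-1)/2 = 7. In the classification of classical Lie algebras, the orthogonal algebra so(2n+1) in an odd number of variables has type B_n; here n = 7, so the Dynkin diagram is a chain of 7 nodes with a double edge at one end; the terminal node there is the unique short simple root (B_7). Hence the type is B_7.

B7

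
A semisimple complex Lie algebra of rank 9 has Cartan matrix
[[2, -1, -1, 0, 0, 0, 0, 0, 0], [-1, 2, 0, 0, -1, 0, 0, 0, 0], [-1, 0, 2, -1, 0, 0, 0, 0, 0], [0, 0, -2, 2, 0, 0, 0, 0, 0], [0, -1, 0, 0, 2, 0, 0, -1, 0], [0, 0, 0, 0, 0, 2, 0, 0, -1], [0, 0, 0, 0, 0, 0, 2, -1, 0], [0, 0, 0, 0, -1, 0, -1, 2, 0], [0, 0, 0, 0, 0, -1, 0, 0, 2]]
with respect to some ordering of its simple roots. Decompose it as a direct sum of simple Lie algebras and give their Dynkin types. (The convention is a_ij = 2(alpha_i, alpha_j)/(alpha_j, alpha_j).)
The diagram associated to this matrix has two connected components: the simple roots {alpha_6, alpha_9} form a chain of 2 nodes with single edges (A_2), and {alpha_1, alpha_2, alpha_3, alpha_4, alpha_5, alpha_7, alpha_8} form a chain of 7 nodes with a double edge at one end; the terminal node there is the unique long simple root (C_7). A semisimple Lie algebra decomposes uniquely as the direct sum of simple ideals, one per connected component of its Dynkin diagram, so g ≅ A_2 ⊕ C_7 (dimension 8 + 105 = 113).

A_2 + C_7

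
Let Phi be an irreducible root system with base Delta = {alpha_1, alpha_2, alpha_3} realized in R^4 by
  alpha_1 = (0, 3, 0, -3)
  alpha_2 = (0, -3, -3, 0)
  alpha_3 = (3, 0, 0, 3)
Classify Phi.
A3

Compute the Cartan integers a_ij = 2(alpha_i, alpha_j)/(alpha_j, alpha_j); the resulting 3x3 Cartan matrix is
[[2, -1, -1], [-1, 2, 0], [-1, 0, 2]].
All simple roots have the same length, so the diagram is simply laced. The associated Dynkin diagram is a chain of 3 nodes with single edges (A_3), so the type is A_3 (the algebra sl(4)).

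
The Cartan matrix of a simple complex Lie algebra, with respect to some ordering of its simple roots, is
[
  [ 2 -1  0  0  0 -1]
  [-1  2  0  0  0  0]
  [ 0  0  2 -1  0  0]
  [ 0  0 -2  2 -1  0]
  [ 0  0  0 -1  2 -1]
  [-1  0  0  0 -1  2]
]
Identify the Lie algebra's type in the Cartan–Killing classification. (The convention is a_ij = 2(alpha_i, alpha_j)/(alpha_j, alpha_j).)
The matrix has rank 6 with 2's on the diagonal. Reading the off-diagonal entries as Dynkin edges (a single edge where a_ij = a_ji = -1; a double or triple edge where a_ij * a_ji = 2 or 3), the diagram is a chain of 6 nodes with a double edge at one end; the terminal node there is the unique short simple root (B_6). One simple-root ordering that puts it in standard form is (alpha_2, alpha_1, alpha_6, alpha_5, alpha_4, alpha_3). So the algebra is type B_6, i.e. so(13).

B_6 (so(13))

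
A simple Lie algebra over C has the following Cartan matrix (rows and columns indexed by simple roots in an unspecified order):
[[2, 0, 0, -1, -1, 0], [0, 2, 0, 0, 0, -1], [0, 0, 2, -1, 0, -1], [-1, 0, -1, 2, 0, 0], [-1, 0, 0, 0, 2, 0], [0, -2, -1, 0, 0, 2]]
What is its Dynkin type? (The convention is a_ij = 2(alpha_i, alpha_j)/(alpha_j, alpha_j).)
type B_6

The matrix has rank 6 with 2's on the diagonal. Reading the off-diagonal entries as Dynkin edges (a single edge where a_ij = a_ji = -1; a double or triple edge where a_ij * a_ji = 2 or 3), the diagram is a chain of 6 nodes with a double edge at one end; the terminal node there is the unique short simple root (B_6). One simple-root ordering that puts it in standard form is (alpha_5, alpha_1, alpha_4, alpha_3, alpha_6, alpha_2). So the algebra is type B_6, i.e. so(13).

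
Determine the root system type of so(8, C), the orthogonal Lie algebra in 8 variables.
This is so(8) with 8 even, which has dimension 8(8-1)/2 = 28 and rank 8/2 = 4. In the classification of classical Lie algebras, the orthogonal algebra so(2n) in an even number of variables has type D_n; here n = 4, so the Dynkin diagram is a chain of 2 nodes with a fork of two nodes at one end (D_4). Hence the type is D_4.

type D_4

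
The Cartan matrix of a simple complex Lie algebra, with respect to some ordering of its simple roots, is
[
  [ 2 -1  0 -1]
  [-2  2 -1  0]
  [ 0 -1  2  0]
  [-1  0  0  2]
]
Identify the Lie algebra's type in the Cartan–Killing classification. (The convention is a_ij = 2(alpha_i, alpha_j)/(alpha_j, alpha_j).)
The matrix has rank 4 with 2's on the diagonal. Reading the off-diagonal entries as Dynkin edges (a single edge where a_ij = a_ji = -1; a double or triple edge where a_ij * a_ji = 2 or 3), the diagram is a chain of 4 nodes with a double edge between the middle two (F_4). One simple-root ordering that puts it in standard form is (alpha_3, alpha_2, alpha_1, alpha_4). So the algebra is type F_4.

F_4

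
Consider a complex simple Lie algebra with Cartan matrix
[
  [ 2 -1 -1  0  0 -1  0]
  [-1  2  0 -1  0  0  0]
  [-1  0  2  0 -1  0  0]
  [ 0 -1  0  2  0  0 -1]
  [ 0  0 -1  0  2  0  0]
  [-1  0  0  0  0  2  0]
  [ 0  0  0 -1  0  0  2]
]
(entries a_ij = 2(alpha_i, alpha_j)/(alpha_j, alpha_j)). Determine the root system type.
The matrix has rank 7 with 2's on the diagonal. Reading the off-diagonal entries as Dynkin edges (a single edge where a_ij = a_ji = -1; a double or triple edge where a_ij * a_ji = 2 or 3), the diagram is a chain of 6 nodes with one extra node attached to the third node from one end (E_7). One simple-root ordering that puts it in standard form is (alpha_5, alpha_6, alpha_3, alpha_1, alpha_2, alpha_4, alpha_7). So the algebra is type E_7.

E_7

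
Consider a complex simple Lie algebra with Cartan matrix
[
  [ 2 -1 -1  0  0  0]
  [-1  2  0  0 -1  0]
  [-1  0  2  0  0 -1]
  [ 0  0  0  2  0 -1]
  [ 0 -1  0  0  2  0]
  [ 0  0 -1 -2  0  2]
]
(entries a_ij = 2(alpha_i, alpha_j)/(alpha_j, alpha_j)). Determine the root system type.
The matrix has rank 6 with 2's on the diagonal. Reading the off-diagonal entries as Dynkin edges (a single edge where a_ij = a_ji = -1; a double or triple edge where a_ij * a_ji = 2 or 3), the diagram is a chain of 6 nodes with a double edge at one end; the terminal node there is the unique short simple root (B_6). One simple-root ordering that puts it in standard form is (alpha_5, alpha_2, alpha_1, alpha_3, alpha_6, alpha_4). So the algebra is type B_6, i.e. so(13).

B_6 (so(13))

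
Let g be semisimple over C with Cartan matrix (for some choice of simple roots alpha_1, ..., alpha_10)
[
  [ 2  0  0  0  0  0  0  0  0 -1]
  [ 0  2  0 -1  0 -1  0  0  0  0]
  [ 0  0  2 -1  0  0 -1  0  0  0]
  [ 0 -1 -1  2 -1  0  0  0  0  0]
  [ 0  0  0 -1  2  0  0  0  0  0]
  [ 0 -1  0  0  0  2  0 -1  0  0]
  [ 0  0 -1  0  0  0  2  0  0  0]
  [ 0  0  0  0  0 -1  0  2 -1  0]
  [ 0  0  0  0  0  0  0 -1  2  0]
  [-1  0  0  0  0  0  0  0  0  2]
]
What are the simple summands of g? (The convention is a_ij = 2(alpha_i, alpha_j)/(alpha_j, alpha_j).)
type A_2 + type E_8

The diagram associated to this matrix has two connected components: the simple roots {alpha_1, alpha_10} form a chain of 2 nodes with single edges (A_2), and {alpha_2, alpha_3, alpha_4, alpha_5, alpha_6, alpha_7, alpha_8, alpha_9} form a chain of 7 nodes with one extra node attached to the third node from one end (E_8). A semisimple Lie algebra decomposes uniquely as the direct sum of simple ideals, one per connected component of its Dynkin diagram, so g ≅ A_2 ⊕ E_8 (dimension 8 + 248 = 256).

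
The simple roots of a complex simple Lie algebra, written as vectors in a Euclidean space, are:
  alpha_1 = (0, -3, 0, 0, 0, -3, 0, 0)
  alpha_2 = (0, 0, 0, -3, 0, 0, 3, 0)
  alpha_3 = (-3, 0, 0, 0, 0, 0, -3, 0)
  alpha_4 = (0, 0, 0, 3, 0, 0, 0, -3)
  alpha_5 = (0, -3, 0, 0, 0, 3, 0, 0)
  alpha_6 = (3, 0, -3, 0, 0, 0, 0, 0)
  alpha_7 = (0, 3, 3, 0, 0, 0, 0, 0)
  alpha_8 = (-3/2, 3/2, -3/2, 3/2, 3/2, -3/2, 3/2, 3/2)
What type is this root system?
type E_8

Compute the Cartan integers a_ij = 2(alpha_i, alpha_j)/(alpha_j, alpha_j); the resulting 8x8 Cartan matrix is
[[2, 0, 0, 0, 0, 0, -1, 0], [0, 2, -1, -1, 0, 0, 0, 0], [0, -1, 2, 0, 0, -1, 0, 0], [0, -1, 0, 2, 0, 0, 0, 0], [0, 0, 0, 0, 2, 0, -1, -1], [0, 0, -1, 0, 0, 2, -1, 0], [-1, 0, 0, 0, -1, -1, 2, 0], [0, 0, 0, 0, -1, 0, 0, 2]].
All simple roots have the same length, so the diagram is simply laced. The associated Dynkin diagram is a chain of 7 nodes with one extra node attached to the third node from one end (E_8), so the type is E_8.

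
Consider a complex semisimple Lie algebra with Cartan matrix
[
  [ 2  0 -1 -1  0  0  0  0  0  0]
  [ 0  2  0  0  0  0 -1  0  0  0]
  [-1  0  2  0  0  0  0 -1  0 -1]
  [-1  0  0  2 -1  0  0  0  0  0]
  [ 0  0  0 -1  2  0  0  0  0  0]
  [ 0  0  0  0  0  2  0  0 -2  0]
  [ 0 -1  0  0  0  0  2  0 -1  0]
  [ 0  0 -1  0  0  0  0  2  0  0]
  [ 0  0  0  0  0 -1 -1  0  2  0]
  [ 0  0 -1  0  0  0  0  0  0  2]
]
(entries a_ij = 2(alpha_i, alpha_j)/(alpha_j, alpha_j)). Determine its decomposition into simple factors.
The diagram associated to this matrix has two connected components: the simple roots {alpha_2, alpha_6, alpha_7, alpha_9} form a chain of 4 nodes with a double edge at one end; the terminal node there is the unique long simple root (C_4), and {alpha_1, alpha_3, alpha_4, alpha_5, alpha_8, alpha_10} form a chain of 4 nodes with a fork of two nodes at one end (D_6). A semisimple Lie algebra decomposes uniquely as the direct sum of simple ideals, one per connected component of its Dynkin diagram, so g ≅ C_4 ⊕ D_6 (dimension 36 + 66 = 102).

C4 + D6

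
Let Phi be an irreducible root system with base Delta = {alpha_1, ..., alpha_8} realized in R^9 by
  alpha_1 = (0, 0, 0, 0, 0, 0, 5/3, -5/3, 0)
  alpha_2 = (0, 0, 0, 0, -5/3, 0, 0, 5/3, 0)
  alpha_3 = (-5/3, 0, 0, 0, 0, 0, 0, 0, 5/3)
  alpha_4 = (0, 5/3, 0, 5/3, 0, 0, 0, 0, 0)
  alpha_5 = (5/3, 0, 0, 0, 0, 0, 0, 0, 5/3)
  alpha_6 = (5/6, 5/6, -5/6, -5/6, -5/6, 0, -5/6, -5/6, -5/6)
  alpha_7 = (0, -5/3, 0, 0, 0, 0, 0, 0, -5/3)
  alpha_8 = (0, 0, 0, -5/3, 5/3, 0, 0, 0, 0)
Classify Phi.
type E_8

Compute the Cartan integers a_ij = 2(alpha_i, alpha_j)/(alpha_j, alpha_j); the resulting 8x8 Cartan matrix is
[[2, -1, 0, 0, 0, 0, 0, 0], [-1, 2, 0, 0, 0, 0, 0, -1], [0, 0, 2, 0, 0, -1, -1, 0], [0, 0, 0, 2, 0, 0, -1, -1], [0, 0, 0, 0, 2, 0, -1, 0], [0, 0, -1, 0, 0, 2, 0, 0], [0, 0, -1, -1, -1, 0, 2, 0], [0, -1, 0, -1, 0, 0, 0, 2]].
All simple roots have the same length, so the diagram is simply laced. The associated Dynkin diagram is a chain of 7 nodes with one extra node attached to the third node from one end (E_8), so the type is E_8.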